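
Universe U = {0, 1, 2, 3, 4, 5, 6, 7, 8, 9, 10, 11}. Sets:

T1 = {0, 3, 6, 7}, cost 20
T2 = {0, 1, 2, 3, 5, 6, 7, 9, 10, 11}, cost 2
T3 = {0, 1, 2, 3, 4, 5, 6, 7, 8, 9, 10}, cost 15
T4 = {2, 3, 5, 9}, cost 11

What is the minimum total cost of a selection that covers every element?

17

T2, T3 cover every element at cost 2 + 15 = 17.
Any cover uses at least 2 sets; among all covering selections none totals below 17.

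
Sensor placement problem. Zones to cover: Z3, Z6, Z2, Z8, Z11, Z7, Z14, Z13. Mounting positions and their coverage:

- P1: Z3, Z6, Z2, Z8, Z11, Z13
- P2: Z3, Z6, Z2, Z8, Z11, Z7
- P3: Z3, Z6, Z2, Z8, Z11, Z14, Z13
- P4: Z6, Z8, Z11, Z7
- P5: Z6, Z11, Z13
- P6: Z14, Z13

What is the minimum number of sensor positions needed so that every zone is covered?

2

P2, P3 together cover {Z3, Z6, Z2, Z8, Z11, Z7, Z14, Z13} — every zone.
No single sensor position contains all 8 zones, so 2 is optimal.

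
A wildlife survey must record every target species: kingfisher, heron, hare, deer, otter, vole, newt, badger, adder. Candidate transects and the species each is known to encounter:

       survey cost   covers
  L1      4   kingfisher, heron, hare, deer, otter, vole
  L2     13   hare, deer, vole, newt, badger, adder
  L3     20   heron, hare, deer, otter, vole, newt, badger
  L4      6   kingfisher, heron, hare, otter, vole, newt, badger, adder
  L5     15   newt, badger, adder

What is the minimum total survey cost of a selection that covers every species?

L1, L4 cover every species at survey cost 4 + 6 = 10.
Any cover uses at least 2 transects; among all covering selections none totals below 10.

10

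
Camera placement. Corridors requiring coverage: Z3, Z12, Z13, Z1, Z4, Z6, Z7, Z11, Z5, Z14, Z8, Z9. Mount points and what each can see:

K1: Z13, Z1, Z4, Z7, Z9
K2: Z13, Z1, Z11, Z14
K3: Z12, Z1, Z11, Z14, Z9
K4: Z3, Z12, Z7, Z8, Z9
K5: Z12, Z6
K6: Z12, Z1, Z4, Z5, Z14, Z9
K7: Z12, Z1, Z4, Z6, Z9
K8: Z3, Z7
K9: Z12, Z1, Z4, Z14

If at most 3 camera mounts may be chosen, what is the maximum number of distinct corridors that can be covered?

11

Choosing K2, K4, K6 covers {Z3, Z12, Z13, Z1, Z4, Z7, Z11, Z5, Z14, Z8, Z9} — 11 corridors.
No choice of 3 camera mounts does better; here Z6 is left uncovered.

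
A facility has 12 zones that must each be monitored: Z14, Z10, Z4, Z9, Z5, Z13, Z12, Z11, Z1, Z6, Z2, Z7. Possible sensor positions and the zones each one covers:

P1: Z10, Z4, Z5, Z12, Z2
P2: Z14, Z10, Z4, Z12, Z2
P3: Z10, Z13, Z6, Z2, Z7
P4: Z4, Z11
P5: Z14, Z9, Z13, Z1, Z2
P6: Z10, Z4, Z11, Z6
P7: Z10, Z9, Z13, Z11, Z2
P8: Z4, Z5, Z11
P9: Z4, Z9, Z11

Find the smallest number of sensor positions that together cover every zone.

4

P1, P3, P4, P5 together cover {Z14, Z10, Z4, Z9, Z5, Z13, Z12, Z11, Z1, Z6, Z2, Z7} — every zone.
No 3 of the 9 sensor positions cover everything (all 84 triples fall short), so 4 is minimum.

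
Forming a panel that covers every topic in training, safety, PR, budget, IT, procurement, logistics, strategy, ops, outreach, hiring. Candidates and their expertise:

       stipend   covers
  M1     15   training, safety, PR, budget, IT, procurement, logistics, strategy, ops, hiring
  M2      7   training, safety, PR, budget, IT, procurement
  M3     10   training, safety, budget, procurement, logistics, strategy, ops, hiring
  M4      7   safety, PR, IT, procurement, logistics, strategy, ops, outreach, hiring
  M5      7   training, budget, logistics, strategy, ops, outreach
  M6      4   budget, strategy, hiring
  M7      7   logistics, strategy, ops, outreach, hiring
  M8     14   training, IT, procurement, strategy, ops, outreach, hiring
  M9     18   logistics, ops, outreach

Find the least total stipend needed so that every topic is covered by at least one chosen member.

14

M2, M4 cover every topic at stipend 7 + 7 = 14.
Any cover uses at least 2 members; among all covering selections none totals below 14.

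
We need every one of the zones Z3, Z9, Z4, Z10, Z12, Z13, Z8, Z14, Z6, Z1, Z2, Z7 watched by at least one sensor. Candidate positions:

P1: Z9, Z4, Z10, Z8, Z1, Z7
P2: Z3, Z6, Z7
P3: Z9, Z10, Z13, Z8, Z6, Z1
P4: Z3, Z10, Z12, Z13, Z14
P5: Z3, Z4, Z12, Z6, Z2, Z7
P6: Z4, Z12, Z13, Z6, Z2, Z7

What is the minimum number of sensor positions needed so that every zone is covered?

P1, P4, P5 together cover {Z3, Z9, Z4, Z10, Z12, Z13, Z8, Z14, Z6, Z1, Z2, Z7} — every zone.
No 2 of the 6 sensor positions cover everything (all 15 pairs fall short), so 3 is minimum.

3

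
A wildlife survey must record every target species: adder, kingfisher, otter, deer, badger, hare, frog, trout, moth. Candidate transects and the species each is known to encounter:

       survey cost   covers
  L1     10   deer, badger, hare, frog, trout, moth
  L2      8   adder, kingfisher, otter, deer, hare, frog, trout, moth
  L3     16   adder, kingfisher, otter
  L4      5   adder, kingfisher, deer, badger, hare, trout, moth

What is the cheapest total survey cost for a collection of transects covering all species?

13

L2, L4 cover every species at survey cost 8 + 5 = 13.
Any cover uses at least 2 transects; among all covering selections none totals below 13.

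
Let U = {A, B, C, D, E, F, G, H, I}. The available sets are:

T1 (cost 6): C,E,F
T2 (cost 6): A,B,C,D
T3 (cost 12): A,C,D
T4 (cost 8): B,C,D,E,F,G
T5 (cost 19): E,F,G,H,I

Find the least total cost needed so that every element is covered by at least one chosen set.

25

T2, T5 cover every element at cost 6 + 19 = 25.
Any cover uses at least 2 sets; among all covering selections none totals below 25.
Greedy by coverage-per-cost would pick T4, T2, T5 for 33 — worse than the optimum 25.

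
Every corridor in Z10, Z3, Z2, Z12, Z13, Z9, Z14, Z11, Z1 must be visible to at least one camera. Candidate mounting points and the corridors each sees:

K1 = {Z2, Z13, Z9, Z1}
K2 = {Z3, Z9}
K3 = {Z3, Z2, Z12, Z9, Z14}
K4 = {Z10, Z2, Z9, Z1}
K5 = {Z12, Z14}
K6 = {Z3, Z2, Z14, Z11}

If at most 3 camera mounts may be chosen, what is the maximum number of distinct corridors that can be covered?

Choosing K1, K3, K4 covers {Z10, Z3, Z2, Z12, Z13, Z9, Z14, Z1} — 8 corridors.
No choice of 3 camera mounts does better; here Z11 is left uncovered.

8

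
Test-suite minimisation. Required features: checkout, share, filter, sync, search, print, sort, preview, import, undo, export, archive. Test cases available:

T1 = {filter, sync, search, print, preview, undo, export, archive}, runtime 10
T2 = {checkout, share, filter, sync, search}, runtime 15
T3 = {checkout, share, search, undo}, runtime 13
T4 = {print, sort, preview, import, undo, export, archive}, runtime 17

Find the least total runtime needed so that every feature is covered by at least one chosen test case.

32

T2, T4 cover every feature at runtime 15 + 17 = 32.
Any cover uses at least 2 test cases; among all covering selections none totals below 32.
Greedy by coverage-per-runtime would pick T1, T3, T4 for 40 — worse than the optimum 32.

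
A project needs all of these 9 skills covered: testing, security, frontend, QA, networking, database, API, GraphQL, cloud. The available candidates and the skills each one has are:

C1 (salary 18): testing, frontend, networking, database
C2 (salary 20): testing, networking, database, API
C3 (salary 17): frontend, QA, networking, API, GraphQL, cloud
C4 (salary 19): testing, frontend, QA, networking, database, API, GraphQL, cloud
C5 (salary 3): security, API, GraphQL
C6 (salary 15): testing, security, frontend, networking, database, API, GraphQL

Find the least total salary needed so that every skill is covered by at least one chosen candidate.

C4, C5 cover every skill at salary 19 + 3 = 22.
Any cover uses at least 2 candidates; among all covering selections none totals below 22.

22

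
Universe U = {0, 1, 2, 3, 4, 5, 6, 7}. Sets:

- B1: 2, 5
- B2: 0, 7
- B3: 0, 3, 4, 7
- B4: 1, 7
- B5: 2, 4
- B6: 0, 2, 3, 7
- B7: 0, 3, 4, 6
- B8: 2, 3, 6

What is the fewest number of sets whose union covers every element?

3

B1, B4, B7 together cover {0, 1, 2, 3, 4, 5, 6, 7} — every element.
No 2 of the 8 sets cover everything (all 28 pairs fall short), so 3 is minimum.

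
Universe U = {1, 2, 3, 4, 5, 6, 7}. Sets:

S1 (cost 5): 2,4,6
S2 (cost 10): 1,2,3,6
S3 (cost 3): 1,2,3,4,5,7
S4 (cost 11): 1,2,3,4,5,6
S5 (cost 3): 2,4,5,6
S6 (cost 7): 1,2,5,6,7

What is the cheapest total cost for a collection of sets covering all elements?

6

S3, S5 cover every element at cost 3 + 3 = 6.
Any cover uses at least 2 sets; among all covering selections none totals below 6.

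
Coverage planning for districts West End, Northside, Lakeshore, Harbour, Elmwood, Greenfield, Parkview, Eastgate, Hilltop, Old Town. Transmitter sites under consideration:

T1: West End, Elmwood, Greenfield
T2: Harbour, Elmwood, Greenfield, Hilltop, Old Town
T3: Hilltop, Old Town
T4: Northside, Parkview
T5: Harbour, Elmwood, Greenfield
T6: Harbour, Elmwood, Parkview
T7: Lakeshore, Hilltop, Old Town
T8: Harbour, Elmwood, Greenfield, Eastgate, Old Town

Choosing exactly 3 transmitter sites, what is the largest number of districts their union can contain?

Choosing T4, T7, T8 covers {Northside, Lakeshore, Harbour, Elmwood, Greenfield, Parkview, Eastgate, Hilltop, Old Town} — 9 districts.
No choice of 3 transmitter sites does better; here West End is left uncovered.

9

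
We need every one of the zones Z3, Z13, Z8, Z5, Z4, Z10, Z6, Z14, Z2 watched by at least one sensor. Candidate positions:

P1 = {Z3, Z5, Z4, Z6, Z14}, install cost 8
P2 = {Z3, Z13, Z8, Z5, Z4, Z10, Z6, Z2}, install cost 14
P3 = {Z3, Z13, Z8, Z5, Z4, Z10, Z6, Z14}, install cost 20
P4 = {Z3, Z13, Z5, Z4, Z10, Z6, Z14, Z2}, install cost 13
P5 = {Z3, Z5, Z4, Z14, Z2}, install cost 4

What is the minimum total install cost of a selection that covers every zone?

P2, P5 cover every zone at install cost 14 + 4 = 18.
Any cover uses at least 2 sensor positions; among all covering selections none totals below 18.

18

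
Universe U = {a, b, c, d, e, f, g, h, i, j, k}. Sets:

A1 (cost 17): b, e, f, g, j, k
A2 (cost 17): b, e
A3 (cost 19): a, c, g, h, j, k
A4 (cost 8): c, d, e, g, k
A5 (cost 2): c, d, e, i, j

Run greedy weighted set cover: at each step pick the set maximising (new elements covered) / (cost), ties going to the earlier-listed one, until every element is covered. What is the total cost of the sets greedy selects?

46

Pick 1: A5 adds 5 new (c, d, e, i, j) at cost 2 (ratio 5/2).
Pick 2: A4 adds 2 new (g, k) at cost 8 (ratio 2/8).
Pick 3: A1 adds 2 new (b, f) at cost 17 (ratio 2/17).
Pick 4: A3 adds 2 new (a, h) at cost 19 (ratio 2/19).
Greedy total cost: 2 + 8 + 17 + 19 = 46. (The true optimum is 38, so greedy overshoots here.)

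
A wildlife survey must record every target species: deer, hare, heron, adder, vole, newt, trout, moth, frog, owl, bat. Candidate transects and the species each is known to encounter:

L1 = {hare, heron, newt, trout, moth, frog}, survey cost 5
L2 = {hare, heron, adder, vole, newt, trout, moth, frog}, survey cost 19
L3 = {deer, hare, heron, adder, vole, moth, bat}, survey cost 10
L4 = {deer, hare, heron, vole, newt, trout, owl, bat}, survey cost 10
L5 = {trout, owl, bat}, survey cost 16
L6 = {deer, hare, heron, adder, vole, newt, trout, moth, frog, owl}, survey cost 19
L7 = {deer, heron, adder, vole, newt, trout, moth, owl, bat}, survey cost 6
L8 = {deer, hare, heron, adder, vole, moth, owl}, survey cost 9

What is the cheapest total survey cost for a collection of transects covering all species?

11

L1, L7 cover every species at survey cost 5 + 6 = 11.
Any cover uses at least 2 transects; among all covering selections none totals below 11.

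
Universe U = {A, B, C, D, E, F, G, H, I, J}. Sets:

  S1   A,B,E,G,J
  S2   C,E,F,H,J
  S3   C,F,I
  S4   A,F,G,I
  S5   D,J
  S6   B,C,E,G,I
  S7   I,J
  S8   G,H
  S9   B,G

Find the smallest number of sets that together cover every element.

S1, S2, S3, S5 together cover {A, B, C, D, E, F, G, H, I, J} — every element.
No 3 of the 9 sets cover everything (all 84 triples fall short), so 4 is minimum.

4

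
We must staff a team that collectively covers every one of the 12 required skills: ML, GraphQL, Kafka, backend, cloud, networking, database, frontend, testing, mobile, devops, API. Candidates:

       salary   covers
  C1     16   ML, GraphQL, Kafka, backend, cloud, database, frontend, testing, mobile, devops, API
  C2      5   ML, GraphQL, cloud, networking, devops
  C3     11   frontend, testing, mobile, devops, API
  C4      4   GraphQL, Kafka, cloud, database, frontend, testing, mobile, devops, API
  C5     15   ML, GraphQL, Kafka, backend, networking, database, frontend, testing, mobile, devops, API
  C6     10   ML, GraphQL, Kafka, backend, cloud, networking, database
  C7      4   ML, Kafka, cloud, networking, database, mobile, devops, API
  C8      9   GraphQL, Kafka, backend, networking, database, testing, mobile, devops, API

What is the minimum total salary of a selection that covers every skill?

14

C4, C6 cover every skill at salary 4 + 10 = 14.
Any cover uses at least 2 candidates; among all covering selections none totals below 14.
Greedy by coverage-per-salary would pick C4, C7, C8 for 17 — worse than the optimum 14.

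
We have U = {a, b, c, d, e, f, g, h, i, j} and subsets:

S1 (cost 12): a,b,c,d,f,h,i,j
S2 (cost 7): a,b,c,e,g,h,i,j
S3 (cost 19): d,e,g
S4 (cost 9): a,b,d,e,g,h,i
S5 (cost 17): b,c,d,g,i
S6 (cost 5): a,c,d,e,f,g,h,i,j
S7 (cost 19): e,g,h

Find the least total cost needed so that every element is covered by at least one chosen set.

S2, S6 cover every element at cost 7 + 5 = 12.
Any cover uses at least 2 sets; among all covering selections none totals below 12.

12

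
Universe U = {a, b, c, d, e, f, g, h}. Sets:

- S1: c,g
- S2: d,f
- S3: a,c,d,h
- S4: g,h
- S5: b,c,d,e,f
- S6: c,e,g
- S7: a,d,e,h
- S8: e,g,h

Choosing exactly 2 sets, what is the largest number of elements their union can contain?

7

Choosing S3, S5 covers {a, b, c, d, e, f, h} — 7 elements.
No choice of 2 sets does better; here g is left uncovered.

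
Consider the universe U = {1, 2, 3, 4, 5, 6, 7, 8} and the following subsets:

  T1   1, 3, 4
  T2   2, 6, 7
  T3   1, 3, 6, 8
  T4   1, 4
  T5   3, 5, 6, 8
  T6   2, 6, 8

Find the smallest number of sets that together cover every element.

3

T1, T2, T5 together cover {1, 2, 3, 4, 5, 6, 7, 8} — every element.
No 2 of the 6 sets cover everything (all 15 pairs fall short), so 3 is minimum.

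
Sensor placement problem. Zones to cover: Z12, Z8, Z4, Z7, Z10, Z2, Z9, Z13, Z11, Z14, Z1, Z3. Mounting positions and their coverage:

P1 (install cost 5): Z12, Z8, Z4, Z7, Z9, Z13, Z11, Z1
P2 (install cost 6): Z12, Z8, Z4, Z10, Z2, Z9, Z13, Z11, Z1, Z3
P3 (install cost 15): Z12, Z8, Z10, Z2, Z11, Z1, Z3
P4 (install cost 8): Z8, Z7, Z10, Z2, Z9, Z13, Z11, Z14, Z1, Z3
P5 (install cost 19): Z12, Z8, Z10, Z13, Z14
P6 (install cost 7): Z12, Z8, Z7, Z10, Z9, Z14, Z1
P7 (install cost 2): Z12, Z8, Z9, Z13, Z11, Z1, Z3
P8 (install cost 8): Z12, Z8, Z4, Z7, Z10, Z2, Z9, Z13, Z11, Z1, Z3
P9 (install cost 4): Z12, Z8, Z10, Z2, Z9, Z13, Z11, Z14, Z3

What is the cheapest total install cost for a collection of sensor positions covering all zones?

P1, P9 cover every zone at install cost 5 + 4 = 9.
Any cover uses at least 2 sensor positions; among all covering selections none totals below 9.
Greedy by coverage-per-install cost would pick P7, P9, P1 for 11 — worse than the optimum 9.

9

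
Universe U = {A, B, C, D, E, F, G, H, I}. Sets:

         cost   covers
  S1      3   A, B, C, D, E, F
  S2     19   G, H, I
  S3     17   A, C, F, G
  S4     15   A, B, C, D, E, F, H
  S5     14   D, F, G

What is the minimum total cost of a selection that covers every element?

22

S1, S2 cover every element at cost 3 + 19 = 22.
Any cover uses at least 2 sets; among all covering selections none totals below 22.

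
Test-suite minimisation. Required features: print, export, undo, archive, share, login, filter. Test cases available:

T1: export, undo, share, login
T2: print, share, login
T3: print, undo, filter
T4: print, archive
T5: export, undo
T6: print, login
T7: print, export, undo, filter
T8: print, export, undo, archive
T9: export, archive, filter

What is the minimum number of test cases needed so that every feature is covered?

3

T1, T2, T9 together cover {print, export, undo, archive, share, login, filter} — every feature.
No 2 of the 9 test cases cover everything (all 36 pairs fall short), so 3 is minimum.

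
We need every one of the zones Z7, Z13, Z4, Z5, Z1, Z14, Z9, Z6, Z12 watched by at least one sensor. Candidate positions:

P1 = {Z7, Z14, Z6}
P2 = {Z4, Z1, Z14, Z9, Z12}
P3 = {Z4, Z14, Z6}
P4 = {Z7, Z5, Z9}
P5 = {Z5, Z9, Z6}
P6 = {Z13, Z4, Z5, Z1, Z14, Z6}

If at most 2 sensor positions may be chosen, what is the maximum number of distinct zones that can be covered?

8

Choosing P2, P6 covers {Z13, Z4, Z5, Z1, Z14, Z9, Z6, Z12} — 8 zones.
No choice of 2 sensor positions does better; here Z7 is left uncovered.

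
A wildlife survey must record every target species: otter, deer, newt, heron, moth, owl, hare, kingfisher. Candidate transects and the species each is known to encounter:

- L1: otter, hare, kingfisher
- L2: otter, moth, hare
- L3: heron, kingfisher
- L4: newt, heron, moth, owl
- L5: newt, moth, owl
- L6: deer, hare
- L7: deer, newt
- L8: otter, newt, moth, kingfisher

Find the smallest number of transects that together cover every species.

3

L1, L4, L6 together cover {otter, deer, newt, heron, moth, owl, hare, kingfisher} — every species.
No 2 of the 8 transects cover everything (all 28 pairs fall short), so 3 is minimum.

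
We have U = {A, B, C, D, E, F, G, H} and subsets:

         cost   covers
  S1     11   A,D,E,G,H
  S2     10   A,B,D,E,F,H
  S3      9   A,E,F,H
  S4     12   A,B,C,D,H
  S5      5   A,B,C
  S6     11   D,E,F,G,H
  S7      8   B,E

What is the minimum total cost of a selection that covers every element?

16

S5, S6 cover every element at cost 5 + 11 = 16.
Any cover uses at least 2 sets; among all covering selections none totals below 16.
Greedy by coverage-per-cost would pick S2, S5, S1 for 26 — worse than the optimum 16.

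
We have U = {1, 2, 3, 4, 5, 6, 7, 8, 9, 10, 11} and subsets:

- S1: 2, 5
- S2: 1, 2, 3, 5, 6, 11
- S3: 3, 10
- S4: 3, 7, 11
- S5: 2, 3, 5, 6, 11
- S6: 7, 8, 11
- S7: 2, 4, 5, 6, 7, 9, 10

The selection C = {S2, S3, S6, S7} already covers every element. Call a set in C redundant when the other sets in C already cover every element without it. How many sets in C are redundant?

1

Drop S2: 1 uncovered — not redundant.
Drop S3: the rest still cover every element — redundant.
Drop S6: 8 uncovered — not redundant.
Drop S7: 4, 9 uncovered — not redundant.
1 redundant: S3.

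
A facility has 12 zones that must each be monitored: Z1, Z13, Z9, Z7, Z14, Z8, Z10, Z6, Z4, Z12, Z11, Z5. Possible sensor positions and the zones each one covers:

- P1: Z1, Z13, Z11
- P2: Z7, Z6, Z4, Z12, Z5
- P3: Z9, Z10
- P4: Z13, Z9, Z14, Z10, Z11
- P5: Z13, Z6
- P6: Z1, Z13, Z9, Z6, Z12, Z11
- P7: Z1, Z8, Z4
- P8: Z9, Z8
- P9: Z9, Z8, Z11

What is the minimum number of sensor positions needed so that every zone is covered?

3

P2, P4, P7 together cover {Z1, Z13, Z9, Z7, Z14, Z8, Z10, Z6, Z4, Z12, Z11, Z5} — every zone.
No 2 of the 9 sensor positions cover everything (all 36 pairs fall short), so 3 is minimum.
Greedy (largest uncovered first) would take P6, P2, P4, P7 — 4 sensor positions — but 3 suffice.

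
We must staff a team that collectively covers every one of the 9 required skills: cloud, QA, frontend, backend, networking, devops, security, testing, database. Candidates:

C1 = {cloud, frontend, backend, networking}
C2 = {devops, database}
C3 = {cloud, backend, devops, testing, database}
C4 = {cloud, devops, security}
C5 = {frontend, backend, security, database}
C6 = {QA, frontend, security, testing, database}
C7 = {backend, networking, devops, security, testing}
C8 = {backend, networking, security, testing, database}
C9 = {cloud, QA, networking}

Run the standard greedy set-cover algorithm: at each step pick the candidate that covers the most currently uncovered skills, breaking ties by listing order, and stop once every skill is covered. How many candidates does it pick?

3

Pick 1: C3 covers 5 new skills (cloud, backend, devops, testing, database).
Pick 2: C6 covers 3 new skills (QA, frontend, security).
Pick 3: C1 covers 1 new skills (networking).
Greedy uses 3 candidates.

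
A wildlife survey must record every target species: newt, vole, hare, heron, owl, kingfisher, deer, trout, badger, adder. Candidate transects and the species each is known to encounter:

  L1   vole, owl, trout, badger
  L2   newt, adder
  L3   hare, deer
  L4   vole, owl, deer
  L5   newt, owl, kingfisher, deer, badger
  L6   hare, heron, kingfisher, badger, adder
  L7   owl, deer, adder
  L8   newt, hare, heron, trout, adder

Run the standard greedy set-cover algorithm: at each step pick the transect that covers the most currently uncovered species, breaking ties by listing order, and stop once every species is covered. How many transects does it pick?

Pick 1: L5 covers 5 new species (newt, owl, kingfisher, deer, badger).
Pick 2: L8 covers 4 new species (hare, heron, trout, adder).
Pick 3: L1 covers 1 new species (vole).
Greedy uses 3 transects.

3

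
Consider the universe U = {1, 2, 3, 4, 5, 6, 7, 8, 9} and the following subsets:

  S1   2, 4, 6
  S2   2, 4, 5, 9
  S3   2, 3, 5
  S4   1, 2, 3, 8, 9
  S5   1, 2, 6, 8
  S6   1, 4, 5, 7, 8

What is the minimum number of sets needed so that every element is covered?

S1, S4, S6 together cover {1, 2, 3, 4, 5, 6, 7, 8, 9} — every element.
No 2 of the 6 sets cover everything (all 15 pairs fall short), so 3 is minimum.

3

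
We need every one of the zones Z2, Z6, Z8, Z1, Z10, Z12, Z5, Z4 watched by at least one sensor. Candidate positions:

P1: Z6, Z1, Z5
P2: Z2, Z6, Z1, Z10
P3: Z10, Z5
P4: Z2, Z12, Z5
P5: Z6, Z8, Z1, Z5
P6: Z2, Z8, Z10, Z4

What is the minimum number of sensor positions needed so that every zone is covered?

P1, P4, P6 together cover {Z2, Z6, Z8, Z1, Z10, Z12, Z5, Z4} — every zone.
No 2 of the 6 sensor positions cover everything (all 15 pairs fall short), so 3 is minimum.

3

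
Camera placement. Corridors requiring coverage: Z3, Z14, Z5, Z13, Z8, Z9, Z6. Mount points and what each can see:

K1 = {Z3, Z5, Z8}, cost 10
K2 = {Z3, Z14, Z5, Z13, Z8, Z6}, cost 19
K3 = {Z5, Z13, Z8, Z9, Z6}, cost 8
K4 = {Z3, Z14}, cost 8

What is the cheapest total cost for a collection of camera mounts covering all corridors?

16

K3, K4 cover every corridor at cost 8 + 8 = 16.
Any cover uses at least 2 camera mounts; among all covering selections none totals below 16.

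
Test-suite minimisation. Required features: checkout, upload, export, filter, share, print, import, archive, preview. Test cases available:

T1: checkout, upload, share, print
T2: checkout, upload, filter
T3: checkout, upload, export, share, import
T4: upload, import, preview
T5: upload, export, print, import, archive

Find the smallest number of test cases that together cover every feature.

4

T1, T2, T4, T5 together cover {checkout, upload, export, filter, share, print, import, archive, preview} — every feature.
No 3 of the 5 test cases cover everything (all 10 triples fall short), so 4 is minimum.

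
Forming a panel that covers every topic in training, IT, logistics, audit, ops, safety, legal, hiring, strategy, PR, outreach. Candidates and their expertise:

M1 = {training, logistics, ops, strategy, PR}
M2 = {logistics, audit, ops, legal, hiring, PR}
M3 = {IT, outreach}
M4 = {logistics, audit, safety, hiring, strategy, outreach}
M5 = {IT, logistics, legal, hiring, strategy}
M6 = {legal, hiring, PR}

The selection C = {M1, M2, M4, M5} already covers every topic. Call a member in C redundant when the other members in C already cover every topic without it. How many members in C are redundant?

1

Drop M1: training uncovered — not redundant.
Drop M2: the rest still cover every topic — redundant.
Drop M4: safety, outreach uncovered — not redundant.
Drop M5: IT uncovered — not redundant.
1 redundant: M2.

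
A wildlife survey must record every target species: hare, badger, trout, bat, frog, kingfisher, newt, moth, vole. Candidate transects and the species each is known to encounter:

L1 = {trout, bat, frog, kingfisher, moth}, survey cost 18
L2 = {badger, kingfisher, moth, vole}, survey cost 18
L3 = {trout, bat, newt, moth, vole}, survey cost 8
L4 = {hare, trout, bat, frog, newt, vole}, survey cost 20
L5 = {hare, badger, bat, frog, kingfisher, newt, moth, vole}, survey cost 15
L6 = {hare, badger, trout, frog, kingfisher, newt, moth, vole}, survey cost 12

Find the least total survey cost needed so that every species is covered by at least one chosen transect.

20

L3, L6 cover every species at survey cost 8 + 12 = 20.
Any cover uses at least 2 transects; among all covering selections none totals below 20.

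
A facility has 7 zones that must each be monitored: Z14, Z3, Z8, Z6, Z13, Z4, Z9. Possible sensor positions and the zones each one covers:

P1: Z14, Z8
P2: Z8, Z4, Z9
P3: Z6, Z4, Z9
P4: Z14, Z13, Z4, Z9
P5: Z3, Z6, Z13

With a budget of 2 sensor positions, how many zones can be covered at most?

Choosing P2, P5 covers {Z3, Z8, Z6, Z13, Z4, Z9} — 6 zones.
No choice of 2 sensor positions does better; here Z14 is left uncovered.

6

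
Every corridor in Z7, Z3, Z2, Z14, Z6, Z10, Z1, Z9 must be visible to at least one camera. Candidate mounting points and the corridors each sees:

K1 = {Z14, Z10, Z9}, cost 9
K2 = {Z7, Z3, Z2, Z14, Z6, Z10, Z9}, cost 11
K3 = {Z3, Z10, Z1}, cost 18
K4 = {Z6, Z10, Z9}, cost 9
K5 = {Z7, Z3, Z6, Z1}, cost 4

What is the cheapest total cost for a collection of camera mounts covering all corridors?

15

K2, K5 cover every corridor at cost 11 + 4 = 15.
Any cover uses at least 2 camera mounts; among all covering selections none totals below 15.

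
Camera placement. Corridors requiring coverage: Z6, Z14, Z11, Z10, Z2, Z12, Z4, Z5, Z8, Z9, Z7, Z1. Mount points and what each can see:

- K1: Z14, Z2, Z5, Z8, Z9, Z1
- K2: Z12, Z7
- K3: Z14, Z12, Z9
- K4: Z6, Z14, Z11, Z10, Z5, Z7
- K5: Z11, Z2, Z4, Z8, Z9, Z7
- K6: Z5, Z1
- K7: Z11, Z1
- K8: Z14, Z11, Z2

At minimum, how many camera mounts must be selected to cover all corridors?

K1, K2, K4, K5 together cover {Z6, Z14, Z11, Z10, Z2, Z12, Z4, Z5, Z8, Z9, Z7, Z1} — every corridor.
No 3 of the 8 camera mounts cover everything (all 56 triples fall short), so 4 is minimum.

4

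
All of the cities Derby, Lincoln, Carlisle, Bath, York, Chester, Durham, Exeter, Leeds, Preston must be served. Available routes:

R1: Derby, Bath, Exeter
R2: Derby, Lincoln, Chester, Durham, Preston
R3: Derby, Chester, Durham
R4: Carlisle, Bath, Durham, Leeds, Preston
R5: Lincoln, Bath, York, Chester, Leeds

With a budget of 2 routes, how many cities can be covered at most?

Choosing R2, R4 covers {Derby, Lincoln, Carlisle, Bath, Chester, Durham, Leeds, Preston} — 8 cities.
No choice of 2 routes does better; here York, Exeter are left uncovered.

8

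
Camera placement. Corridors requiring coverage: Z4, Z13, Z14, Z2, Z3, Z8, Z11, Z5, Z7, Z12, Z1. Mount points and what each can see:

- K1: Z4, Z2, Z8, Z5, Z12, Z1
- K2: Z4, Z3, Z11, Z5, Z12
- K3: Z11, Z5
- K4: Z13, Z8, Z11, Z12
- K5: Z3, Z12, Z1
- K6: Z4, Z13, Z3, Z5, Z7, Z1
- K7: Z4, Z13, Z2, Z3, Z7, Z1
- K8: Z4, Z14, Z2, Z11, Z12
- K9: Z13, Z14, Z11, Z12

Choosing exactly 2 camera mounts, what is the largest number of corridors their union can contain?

10

Choosing K6, K8 covers {Z4, Z13, Z14, Z2, Z3, Z11, Z5, Z7, Z12, Z1} — 10 corridors.
No choice of 2 camera mounts does better; here Z8 is left uncovered.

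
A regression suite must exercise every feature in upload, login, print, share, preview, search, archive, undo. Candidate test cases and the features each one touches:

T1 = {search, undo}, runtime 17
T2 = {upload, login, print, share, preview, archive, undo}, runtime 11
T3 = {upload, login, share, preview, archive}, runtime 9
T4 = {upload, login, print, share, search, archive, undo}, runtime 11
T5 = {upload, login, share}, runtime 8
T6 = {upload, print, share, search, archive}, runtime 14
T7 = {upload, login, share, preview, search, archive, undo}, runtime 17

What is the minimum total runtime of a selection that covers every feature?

T3, T4 cover every feature at runtime 9 + 11 = 20.
Any cover uses at least 2 test cases; among all covering selections none totals below 20.

20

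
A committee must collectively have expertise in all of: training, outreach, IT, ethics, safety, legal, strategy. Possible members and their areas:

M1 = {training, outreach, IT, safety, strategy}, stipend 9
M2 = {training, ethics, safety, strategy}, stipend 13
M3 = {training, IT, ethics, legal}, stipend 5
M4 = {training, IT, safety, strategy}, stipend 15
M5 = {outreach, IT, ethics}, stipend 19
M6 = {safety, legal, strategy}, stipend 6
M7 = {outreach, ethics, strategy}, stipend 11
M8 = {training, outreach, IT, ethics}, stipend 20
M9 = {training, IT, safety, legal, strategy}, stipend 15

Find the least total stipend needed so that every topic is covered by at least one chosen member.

14

M1, M3 cover every topic at stipend 9 + 5 = 14.
Any cover uses at least 2 members; among all covering selections none totals below 14.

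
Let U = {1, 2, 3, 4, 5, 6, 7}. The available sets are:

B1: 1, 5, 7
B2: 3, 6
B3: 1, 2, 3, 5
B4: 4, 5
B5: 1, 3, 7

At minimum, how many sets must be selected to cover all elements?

4

B1, B2, B3, B4 together cover {1, 2, 3, 4, 5, 6, 7} — every element.
No 3 of the 5 sets cover everything (all 10 triples fall short), so 4 is minimum.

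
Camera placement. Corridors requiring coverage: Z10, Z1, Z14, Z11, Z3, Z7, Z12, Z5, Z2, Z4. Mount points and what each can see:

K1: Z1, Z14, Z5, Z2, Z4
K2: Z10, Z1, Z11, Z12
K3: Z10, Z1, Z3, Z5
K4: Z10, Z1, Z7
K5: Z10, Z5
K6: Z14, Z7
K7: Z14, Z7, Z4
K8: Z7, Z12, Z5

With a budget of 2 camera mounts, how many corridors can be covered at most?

Choosing K1, K2 covers {Z10, Z1, Z14, Z11, Z12, Z5, Z2, Z4} — 8 corridors.
No choice of 2 camera mounts does better; here Z3, Z7 are left uncovered.

8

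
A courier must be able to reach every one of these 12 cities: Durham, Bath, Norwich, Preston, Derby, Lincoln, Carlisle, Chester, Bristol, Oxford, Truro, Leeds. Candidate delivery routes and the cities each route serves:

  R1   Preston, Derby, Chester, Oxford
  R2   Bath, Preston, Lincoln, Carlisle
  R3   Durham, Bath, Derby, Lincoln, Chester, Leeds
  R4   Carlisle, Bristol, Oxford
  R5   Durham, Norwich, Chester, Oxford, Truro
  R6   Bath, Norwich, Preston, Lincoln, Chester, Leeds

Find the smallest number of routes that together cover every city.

R1, R3, R4, R5 together cover {Durham, Bath, Norwich, Preston, Derby, Lincoln, Carlisle, Chester, Bristol, Oxford, Truro, Leeds} — every city.
No 3 of the 6 routes cover everything (all 20 triples fall short), so 4 is minimum.

4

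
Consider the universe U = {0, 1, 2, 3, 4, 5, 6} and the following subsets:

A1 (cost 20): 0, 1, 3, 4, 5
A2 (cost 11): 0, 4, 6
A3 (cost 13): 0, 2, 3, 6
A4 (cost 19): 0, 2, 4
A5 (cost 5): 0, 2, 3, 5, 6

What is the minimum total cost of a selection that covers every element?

25

A1, A5 cover every element at cost 20 + 5 = 25.
Any cover uses at least 2 sets; among all covering selections none totals below 25.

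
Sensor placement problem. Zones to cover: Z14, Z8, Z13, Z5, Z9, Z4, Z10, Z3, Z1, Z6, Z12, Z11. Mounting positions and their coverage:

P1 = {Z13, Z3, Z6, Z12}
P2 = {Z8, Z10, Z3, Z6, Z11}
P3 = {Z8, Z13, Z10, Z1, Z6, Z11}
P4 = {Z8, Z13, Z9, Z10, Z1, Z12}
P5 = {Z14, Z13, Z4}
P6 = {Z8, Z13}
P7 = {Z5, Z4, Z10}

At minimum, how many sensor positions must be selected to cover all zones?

4

P2, P4, P5, P7 together cover {Z14, Z8, Z13, Z5, Z9, Z4, Z10, Z3, Z1, Z6, Z12, Z11} — every zone.
No 3 of the 7 sensor positions cover everything (all 35 triples fall short), so 4 is minimum.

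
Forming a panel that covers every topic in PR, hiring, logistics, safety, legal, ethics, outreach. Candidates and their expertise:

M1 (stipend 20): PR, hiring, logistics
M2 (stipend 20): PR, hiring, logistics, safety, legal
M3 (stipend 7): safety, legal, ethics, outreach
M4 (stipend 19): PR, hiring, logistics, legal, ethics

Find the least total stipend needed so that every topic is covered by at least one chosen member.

M3, M4 cover every topic at stipend 7 + 19 = 26.
Any cover uses at least 2 members; among all covering selections none totals below 26.

26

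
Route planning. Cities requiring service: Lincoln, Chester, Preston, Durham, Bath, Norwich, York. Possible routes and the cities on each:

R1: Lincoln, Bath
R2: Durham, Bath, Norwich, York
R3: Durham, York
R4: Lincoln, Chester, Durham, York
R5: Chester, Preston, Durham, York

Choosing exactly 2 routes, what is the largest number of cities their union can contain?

6

Choosing R1, R5 covers {Lincoln, Chester, Preston, Durham, Bath, York} — 6 cities.
No choice of 2 routes does better; here Norwich is left uncovered.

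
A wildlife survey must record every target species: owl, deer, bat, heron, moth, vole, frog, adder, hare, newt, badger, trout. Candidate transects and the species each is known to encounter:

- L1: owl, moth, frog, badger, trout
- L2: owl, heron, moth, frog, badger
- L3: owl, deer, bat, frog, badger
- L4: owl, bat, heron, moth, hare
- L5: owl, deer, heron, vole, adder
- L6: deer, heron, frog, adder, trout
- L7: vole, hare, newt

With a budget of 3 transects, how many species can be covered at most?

11

Choosing L1, L4, L5 covers {owl, deer, bat, heron, moth, vole, frog, adder, hare, badger, trout} — 11 species.
No choice of 3 transects does better; here newt is left uncovered.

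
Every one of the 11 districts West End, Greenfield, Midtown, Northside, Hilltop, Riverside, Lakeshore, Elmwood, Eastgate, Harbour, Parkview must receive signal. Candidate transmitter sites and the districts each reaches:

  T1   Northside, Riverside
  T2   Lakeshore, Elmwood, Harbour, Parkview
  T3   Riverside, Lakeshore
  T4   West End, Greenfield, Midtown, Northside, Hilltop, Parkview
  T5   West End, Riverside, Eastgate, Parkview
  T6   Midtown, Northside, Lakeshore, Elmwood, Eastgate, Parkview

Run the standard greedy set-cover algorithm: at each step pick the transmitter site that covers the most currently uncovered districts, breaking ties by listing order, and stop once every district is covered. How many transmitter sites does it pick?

3

Pick 1: T4 covers 6 new districts (West End, Greenfield, Midtown, Northside, Hilltop, Parkview).
Pick 2: T2 covers 3 new districts (Lakeshore, Elmwood, Harbour).
Pick 3: T5 covers 2 new districts (Riverside, Eastgate).
Greedy uses 3 transmitter sites.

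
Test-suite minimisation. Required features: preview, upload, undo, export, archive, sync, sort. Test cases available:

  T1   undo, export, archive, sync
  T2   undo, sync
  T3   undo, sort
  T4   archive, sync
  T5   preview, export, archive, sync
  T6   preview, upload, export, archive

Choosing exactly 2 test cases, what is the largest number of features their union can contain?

6

Choosing T1, T6 covers {preview, upload, undo, export, archive, sync} — 6 features.
No choice of 2 test cases does better; here sort is left uncovered.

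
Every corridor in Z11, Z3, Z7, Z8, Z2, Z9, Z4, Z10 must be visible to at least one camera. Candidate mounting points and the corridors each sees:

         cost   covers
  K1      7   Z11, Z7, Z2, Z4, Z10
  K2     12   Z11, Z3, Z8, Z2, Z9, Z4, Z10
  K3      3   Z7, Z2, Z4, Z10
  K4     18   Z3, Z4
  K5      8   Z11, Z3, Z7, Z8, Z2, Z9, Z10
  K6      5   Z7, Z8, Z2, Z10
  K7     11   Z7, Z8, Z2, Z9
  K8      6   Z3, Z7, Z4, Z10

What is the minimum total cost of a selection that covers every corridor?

K3, K5 cover every corridor at cost 3 + 8 = 11.
Any cover uses at least 2 camera mounts; among all covering selections none totals below 11.

11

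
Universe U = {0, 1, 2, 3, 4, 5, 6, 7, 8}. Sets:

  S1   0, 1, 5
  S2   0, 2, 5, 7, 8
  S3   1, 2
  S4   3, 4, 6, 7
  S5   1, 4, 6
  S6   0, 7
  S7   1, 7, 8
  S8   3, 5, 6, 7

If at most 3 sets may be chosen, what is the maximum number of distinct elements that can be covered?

9

Choosing S1, S2, S4 covers {0, 1, 2, 3, 4, 5, 6, 7, 8} — 9 elements.
That is all 9 elements.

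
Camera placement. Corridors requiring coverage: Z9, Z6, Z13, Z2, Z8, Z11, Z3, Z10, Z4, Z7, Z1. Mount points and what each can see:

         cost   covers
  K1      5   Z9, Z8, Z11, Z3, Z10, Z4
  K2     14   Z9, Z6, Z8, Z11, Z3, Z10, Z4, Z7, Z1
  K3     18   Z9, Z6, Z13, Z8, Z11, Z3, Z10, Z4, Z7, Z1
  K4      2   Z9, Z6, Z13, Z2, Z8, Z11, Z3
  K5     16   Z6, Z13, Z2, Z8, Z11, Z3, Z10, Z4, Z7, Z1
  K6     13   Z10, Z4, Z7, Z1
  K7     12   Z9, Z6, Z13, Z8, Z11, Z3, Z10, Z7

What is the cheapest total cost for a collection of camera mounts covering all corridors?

15

K4, K6 cover every corridor at cost 2 + 13 = 15.
Any cover uses at least 2 camera mounts; among all covering selections none totals below 15.
Greedy by coverage-per-cost would pick K4, K1, K6 for 20 — worse than the optimum 15.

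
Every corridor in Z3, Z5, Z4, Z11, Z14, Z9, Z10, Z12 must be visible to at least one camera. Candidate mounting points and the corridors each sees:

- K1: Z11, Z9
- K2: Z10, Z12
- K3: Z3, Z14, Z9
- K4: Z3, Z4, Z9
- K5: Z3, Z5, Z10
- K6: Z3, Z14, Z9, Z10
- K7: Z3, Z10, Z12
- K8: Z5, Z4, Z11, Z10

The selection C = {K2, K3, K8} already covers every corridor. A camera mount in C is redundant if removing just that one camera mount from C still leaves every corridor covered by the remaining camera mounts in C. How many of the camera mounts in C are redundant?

0

Drop K2: Z12 uncovered — not redundant.
Drop K3: Z3, Z14, Z9 uncovered — not redundant.
Drop K8: Z5, Z4, Z11 uncovered — not redundant.
None of the camera mounts in C is redundant.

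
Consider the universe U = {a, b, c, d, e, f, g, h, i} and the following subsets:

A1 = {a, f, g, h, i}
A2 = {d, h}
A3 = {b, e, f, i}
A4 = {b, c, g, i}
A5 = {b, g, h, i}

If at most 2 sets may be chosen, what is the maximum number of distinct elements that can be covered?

Choosing A1, A3 covers {a, b, e, f, g, h, i} — 7 elements.
No choice of 2 sets does better; here c, d are left uncovered.

7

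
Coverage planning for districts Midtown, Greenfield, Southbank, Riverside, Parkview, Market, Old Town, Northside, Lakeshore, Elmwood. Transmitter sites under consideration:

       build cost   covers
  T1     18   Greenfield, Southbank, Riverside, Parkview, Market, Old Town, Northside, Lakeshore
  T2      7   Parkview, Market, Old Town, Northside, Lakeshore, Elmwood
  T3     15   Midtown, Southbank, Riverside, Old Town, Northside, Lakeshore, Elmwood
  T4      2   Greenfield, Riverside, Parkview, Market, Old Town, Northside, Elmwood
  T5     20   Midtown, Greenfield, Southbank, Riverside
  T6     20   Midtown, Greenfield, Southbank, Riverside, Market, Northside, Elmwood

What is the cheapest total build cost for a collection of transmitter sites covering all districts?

T3, T4 cover every district at build cost 15 + 2 = 17.
Any cover uses at least 2 transmitter sites; among all covering selections none totals below 17.

17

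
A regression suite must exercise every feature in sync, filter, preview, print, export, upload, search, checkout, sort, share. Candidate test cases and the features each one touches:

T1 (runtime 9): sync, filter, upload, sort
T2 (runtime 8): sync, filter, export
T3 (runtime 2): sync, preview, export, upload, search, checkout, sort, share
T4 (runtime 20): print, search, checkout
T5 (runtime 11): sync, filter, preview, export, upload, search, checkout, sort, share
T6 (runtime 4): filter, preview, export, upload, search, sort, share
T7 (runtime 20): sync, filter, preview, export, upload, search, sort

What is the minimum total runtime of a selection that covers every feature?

T3, T4, T6 cover every feature at runtime 2 + 20 + 4 = 26.
Any cover uses at least 2 test cases; among all covering selections none totals below 26.

26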